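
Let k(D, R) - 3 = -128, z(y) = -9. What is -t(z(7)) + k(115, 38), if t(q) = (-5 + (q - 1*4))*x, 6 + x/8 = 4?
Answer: -413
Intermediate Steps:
x = -16 (x = -48 + 8*4 = -48 + 32 = -16)
k(D, R) = -125 (k(D, R) = 3 - 128 = -125)
t(q) = 144 - 16*q (t(q) = (-5 + (q - 1*4))*(-16) = (-5 + (q - 4))*(-16) = (-5 + (-4 + q))*(-16) = (-9 + q)*(-16) = 144 - 16*q)
-t(z(7)) + k(115, 38) = -(144 - 16*(-9)) - 125 = -(144 + 144) - 125 = -1*288 - 125 = -288 - 125 = -413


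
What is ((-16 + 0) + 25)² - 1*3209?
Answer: -3128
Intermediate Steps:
((-16 + 0) + 25)² - 1*3209 = (-16 + 25)² - 3209 = 9² - 3209 = 81 - 3209 = -3128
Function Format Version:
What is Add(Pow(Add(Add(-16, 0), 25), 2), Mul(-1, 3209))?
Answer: -3128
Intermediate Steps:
Add(Pow(Add(Add(-16, 0), 25), 2), Mul(-1, 3209)) = Add(Pow(Add(-16, 25), 2), -3209) = Add(Pow(9, 2), -3209) = Add(81, -3209) = -3128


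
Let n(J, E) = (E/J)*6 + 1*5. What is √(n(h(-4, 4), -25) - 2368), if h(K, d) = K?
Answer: I*√9302/2 ≈ 48.223*I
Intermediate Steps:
n(J, E) = 5 + 6*E/J (n(J, E) = 6*E/J + 5 = 5 + 6*E/J)
√(n(h(-4, 4), -25) - 2368) = √((5 + 6*(-25)/(-4)) - 2368) = √((5 + 6*(-25)*(-¼)) - 2368) = √((5 + 75/2) - 2368) = √(85/2 - 2368) = √(-4651/2) = I*√9302/2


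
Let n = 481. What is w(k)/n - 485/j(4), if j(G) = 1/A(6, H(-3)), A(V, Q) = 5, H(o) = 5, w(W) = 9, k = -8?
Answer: -1166416/481 ≈ -2425.0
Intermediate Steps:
j(G) = 1/5
w(k)/n - 485/j(4) = 9/481 - 485/1/5 = 9*(1/481) - 485*5 = 9/481 - 2425 = -1166416/481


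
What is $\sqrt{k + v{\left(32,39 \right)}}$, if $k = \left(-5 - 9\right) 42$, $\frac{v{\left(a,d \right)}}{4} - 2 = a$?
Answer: $2 i \sqrt{113} \approx 21.26 i$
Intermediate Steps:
$v{\left(a,d \right)} = 8 + 4 a$
$k = -588$ ($k = \left(-14\right) 42 = -588$)
$\sqrt{k + v{\left(32,39 \right)}} = \sqrt{-588 + \left(8 + 4 \cdot 32\right)} = \sqrt{-588 + \left(8 + 128\right)} = \sqrt{-588 + 136} = \sqrt{-452} = 2 i \sqrt{113}$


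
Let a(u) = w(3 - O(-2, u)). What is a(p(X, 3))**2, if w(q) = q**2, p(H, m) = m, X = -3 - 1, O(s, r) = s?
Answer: 625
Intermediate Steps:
X = -4
a(u) = 25 (a(u) = (3 - 1*(-2))**2 = (3 + 2)**2 = 5**2 = 25)
a(p(X, 3))**2 = 25**2 = 625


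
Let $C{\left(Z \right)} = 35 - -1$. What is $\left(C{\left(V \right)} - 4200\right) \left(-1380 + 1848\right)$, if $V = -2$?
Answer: $-1948752$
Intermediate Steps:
$C{\left(Z \right)} = 36$ ($C{\left(Z \right)} = 35 + 1 = 36$)
$\left(C{\left(V \right)} - 4200\right) \left(-1380 + 1848\right) = \left(36 - 4200\right) \left(-1380 + 1848\right) = \left(-4164\right) 468 = -1948752$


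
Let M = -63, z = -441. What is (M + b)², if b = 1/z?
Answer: 771950656/194481 ≈ 3969.3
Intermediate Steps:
b = -1/441 (b = 1/(-441) = -1/441 ≈ -0.0022676)
(M + b)² = (-63 - 1/441)² = (-27784/441)² = 771950656/194481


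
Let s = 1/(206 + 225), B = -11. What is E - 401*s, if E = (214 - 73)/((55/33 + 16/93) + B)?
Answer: -1997785/122404 ≈ -16.321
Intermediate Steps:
s = 1/431 ≈ 0.0023202
E = -4371/284 (E = (214 - 73)/((55/33 + 16/93) - 11) = 141/((55*(1/33) + 16*(1/93)) - 11) = 141/((5/3 + 16/93) - 11) = 141/(57/31 - 11) = 141/(-284/31) = 141*(-31/284) = -4371/284 ≈ -15.391)
E - 401*s = -4371/284 - 401*1/431 = -4371/284 - 401/431 = -1997785/122404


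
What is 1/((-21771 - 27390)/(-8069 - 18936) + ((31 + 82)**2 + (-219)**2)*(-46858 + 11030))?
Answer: -27005/58758409003039 ≈ -4.5959e-10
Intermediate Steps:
1/((-21771 - 27390)/(-8069 - 18936) + ((31 + 82)**2 + (-219)**2)*(-46858 + 11030)) = 1/(-49161/(-27005) + (113**2 + 47961)*(-35828)) = 1/(-49161*(-1/27005) + (12769 + 47961)*(-35828)) = 1/(49161/27005 + 60730*(-35828)) = 1/(49161/27005 - 2175834440) = 1/(-58758409003039/27005) = -27005/58758409003039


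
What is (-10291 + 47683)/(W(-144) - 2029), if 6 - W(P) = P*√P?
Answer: -75644016/7078513 - 64613376*I/7078513 ≈ -10.686 - 9.1281*I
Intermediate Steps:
W(P) = 6 - P^(3/2) (W(P) = 6 - P*√P = 6 - P^(3/2))
(-10291 + 47683)/(W(-144) - 2029) = (-10291 + 47683)/((6 - (-144)^(3/2)) - 2029) = 37392/((6 - (-1728)*I) - 2029) = 37392/((6 + 1728*I) - 2029) = 37392/(-2023 + 1728*I) = 37392*((-2023 - 1728*I)/7078513) = 37392*(-2023 - 1728*I)/7078513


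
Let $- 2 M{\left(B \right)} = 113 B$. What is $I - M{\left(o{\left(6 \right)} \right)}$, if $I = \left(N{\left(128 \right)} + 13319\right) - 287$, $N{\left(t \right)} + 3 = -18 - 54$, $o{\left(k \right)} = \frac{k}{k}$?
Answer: $\frac{26027}{2} \approx 13014.0$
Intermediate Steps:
$o{\left(k \right)} = 1$
$N{\left(t \right)} = -75$ ($N{\left(t \right)} = -3 - 72 = -75$)
$M{\left(B \right)} = - \frac{113 B}{2}$
$I = 12957$ ($I = \left(-75 + 13319\right) - 287 = 13244 - 287 = 12957$)
$I - M{\left(o{\left(6 \right)} \right)} = 12957 - \left(- \frac{113}{2}\right) 1 = 12957 - - \frac{113}{2} = 12957 + \frac{113}{2} = \frac{26027}{2}$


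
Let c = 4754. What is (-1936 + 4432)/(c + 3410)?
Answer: 48/157 ≈ 0.30573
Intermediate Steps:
(-1936 + 4432)/(c + 3410) = (-1936 + 4432)/(4754 + 3410) = 2496/8164 = 2496*(1/8164) = 48/157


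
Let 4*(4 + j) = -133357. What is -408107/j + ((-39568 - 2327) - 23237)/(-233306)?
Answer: 194771048602/15558360569 ≈ 12.519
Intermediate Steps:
j = -133373/4 (j = -4 + (¼)*(-133357) = -4 - 133357/4 = -133373/4 ≈ -33343.)
-408107/j + ((-39568 - 2327) - 23237)/(-233306) = -408107/(-133373/4) + ((-39568 - 2327) - 23237)/(-233306) = -408107*(-4/133373) + (-41895 - 23237)*(-1/233306) = 1632428/133373 - 65132*(-1/233306) = 1632428/133373 + 32566/116653 = 194771048602/15558360569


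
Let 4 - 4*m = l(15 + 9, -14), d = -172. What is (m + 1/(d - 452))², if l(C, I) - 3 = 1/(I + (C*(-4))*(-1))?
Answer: 39400729/654541056 ≈ 0.060196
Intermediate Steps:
l(C, I) = 3 + 1/(I + 4*C) (l(C, I) = 3 + 1/(I + (C*(-4))*(-1)) = 3 + 1/(I - 4*C*(-1)) = 3 + 1/(I + 4*C))
m = 81/328 (m = 1 - (1 + 3*(-14) + 12*(15 + 9))/(4*(-14 + 4*(15 + 9))) = 1 - (1 - 42 + 12*24)/(4*(-14 + 4*24)) = 1 - (1 - 42 + 288)/(4*(-14 + 96)) = 1 - 247/(4*82) = 1 - 247/328 = 81/328 ≈ 0.24695)
(m + 1/(d - 452))² = (81/328 + 1/(-172 - 452))² = (81/328 + 1/(-624))² = (81/328 - 1/624)² = (6277/25584)² = 39400729/654541056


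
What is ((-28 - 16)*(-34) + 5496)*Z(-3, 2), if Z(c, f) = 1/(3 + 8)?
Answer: 6992/11 ≈ 635.64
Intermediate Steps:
Z(c, f) = 1/11
((-28 - 16)*(-34) + 5496)*Z(-3, 2) = ((-28 - 16)*(-34) + 5496)*(1/11) = (-44*(-34) + 5496)*(1/11) = (1496 + 5496)*(1/11) = 6992*(1/11) = 6992/11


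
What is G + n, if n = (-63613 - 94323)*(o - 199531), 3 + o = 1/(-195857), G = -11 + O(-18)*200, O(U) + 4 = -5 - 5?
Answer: 6172158962047077/195857 ≈ 3.1514e+10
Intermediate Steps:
O(U) = -14 (O(U) = -4 + (-5 - 5) = -4 - 10 = -14)
G = -2811 (G = -11 - 14*200 = -11 - 2800 = -2811)
o = -587572/195857 (o = -3 + 1/(-195857) = -3 - 1/195857 = -587572/195857 ≈ -3.0000)
n = 6172159512601104/195857 (n = (-63613 - 94323)*(-587572/195857 - 199531) = -157936*(-39080130639/195857) = 6172159512601104/195857 ≈ 3.1514e+10)
G + n = -2811 + 6172159512601104/195857 = 6172158962047077/195857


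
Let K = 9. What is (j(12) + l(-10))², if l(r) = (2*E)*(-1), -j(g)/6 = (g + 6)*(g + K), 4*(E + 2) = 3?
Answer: 20529961/4 ≈ 5.1325e+6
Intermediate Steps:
E = -5/4 (E = -2 + (¼)*3 = -2 + ¾ = -5/4 ≈ -1.2500)
j(g) = -6*(6 + g)*(9 + g) (j(g) = -6*(g + 6)*(g + 9) = -6*(6 + g)*(9 + g))
l(r) = 5/2 (l(r) = (2*(-5/4))*(-1) = -5/2*(-1) = 5/2)
(j(12) + l(-10))² = ((-324 - 90*12 - 6*12²) + 5/2)² = ((-324 - 1080 - 6*144) + 5/2)² = ((-324 - 1080 - 864) + 5/2)² = (-2268 + 5/2)² = (-4531/2)² = 20529961/4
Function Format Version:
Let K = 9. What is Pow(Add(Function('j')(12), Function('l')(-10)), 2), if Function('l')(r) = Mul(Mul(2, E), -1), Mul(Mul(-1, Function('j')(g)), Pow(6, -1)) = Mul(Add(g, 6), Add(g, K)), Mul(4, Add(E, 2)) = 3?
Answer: Rational(20529961, 4) ≈ 5.1325e+6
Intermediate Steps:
E = Rational(-5, 4) (E = Add(-2, Mul(Rational(1, 4), 3)) = Add(-2, Rational(3, 4)) = Rational(-5, 4) ≈ -1.2500)
Function('j')(g) = Mul(-6, Add(6, g), Add(9, g)) (Function('j')(g) = Mul(-6, Mul(Add(g, 6), Add(g, 9))) = Mul(-6, Mul(Add(6, g), Add(9, g))) = Mul(-6, Add(6, g), Add(9, g)))
Function('l')(r) = Rational(5, 2) (Function('l')(r) = Mul(Mul(2, Rational(-5, 4)), -1) = Mul(Rational(-5, 2), -1) = Rational(5, 2))
Pow(Add(Function('j')(12), Function('l')(-10)), 2) = Pow(Add(Add(-324, Mul(-90, 12), Mul(-6, Pow(12, 2))), Rational(5, 2)), 2) = Pow(Add(Add(-324, -1080, Mul(-6, 144)), Rational(5, 2)), 2) = Pow(Add(Add(-324, -1080, -864), Rational(5, 2)), 2) = Pow(Add(-2268, Rational(5, 2)), 2) = Pow(Rational(-4531, 2), 2) = Rational(20529961, 4)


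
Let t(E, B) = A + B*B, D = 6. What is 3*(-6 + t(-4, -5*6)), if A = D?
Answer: 2700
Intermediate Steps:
A = 6
t(E, B) = 6 + B² (t(E, B) = 6 + B*B = 6 + B²)
3*(-6 + t(-4, -5*6)) = 3*(-6 + (6 + (-5*6)²)) = 3*(-6 + (6 + (-30)²)) = 3*(-6 + (6 + 900)) = 3*(-6 + 906) = 3*900 = 2700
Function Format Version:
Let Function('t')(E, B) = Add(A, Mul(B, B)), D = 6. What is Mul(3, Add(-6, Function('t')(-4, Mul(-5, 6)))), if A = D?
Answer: 2700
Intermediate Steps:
A = 6
Function('t')(E, B) = Add(6, Pow(B, 2)) (Function('t')(E, B) = Add(6, Mul(B, B)) = Add(6, Pow(B, 2)))
Mul(3, Add(-6, Function('t')(-4, Mul(-5, 6)))) = Mul(3, Add(-6, Add(6, Pow(Mul(-5, 6), 2)))) = Mul(3, Add(-6, Add(6, Pow(-30, 2)))) = Mul(3, Add(-6, Add(6, 900))) = Mul(3, Add(-6, 906)) = Mul(3, 900) = 2700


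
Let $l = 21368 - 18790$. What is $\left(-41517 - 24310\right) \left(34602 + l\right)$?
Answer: $-2447447860$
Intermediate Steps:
$l = 2578$
$\left(-41517 - 24310\right) \left(34602 + l\right) = \left(-41517 - 24310\right) \left(34602 + 2578\right) = \left(-65827\right) 37180 = -2447447860$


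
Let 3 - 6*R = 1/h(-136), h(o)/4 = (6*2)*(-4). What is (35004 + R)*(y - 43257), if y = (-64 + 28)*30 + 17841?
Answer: -927479255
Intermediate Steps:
h(o) = -192 (h(o) = 4*((6*2)*(-4)) = 4*(12*(-4)) = 4*(-48) = -192)
y = 16761 (y = -36*30 + 17841 = -1080 + 17841 = 16761)
R = 577/1152 (R = ½ - ⅙/(-192) = ½ - ⅙*(-1/192) = ½ + 1/1152 = 577/1152 ≈ 0.50087)
(35004 + R)*(y - 43257) = (35004 + 577/1152)*(16761 - 43257) = (40325185/1152)*(-26496) = -927479255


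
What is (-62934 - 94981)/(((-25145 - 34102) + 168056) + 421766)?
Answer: -31583/106115 ≈ -0.29763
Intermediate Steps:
(-62934 - 94981)/(((-25145 - 34102) + 168056) + 421766) = -157915/((-59247 + 168056) + 421766) = -157915/(108809 + 421766) = -157915/530575 = -157915*1/530575 = -31583/106115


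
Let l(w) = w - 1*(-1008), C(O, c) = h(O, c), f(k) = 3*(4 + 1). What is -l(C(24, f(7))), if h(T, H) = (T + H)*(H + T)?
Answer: -2529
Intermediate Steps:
f(k) = 15 (f(k) = 3*5 = 15)
h(T, H) = (H + T)**2 (h(T, H) = (H + T)*(H + T) = (H + T)**2)
C(O, c) = (O + c)**2 (C(O, c) = (c + O)**2 = (O + c)**2)
l(w) = 1008 + w (l(w) = w + 1008 = 1008 + w)
-l(C(24, f(7))) = -(1008 + (24 + 15)**2) = -(1008 + 39**2) = -(1008 + 1521) = -1*2529 = -2529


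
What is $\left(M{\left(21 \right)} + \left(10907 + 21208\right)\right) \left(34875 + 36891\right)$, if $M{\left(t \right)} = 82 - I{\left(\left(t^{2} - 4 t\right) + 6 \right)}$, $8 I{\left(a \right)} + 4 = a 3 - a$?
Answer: $\frac{4608346041}{2} \approx 2.3042 \cdot 10^{9}$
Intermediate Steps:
$I{\left(a \right)} = - \frac{1}{2} + \frac{a}{4}$ ($I{\left(a \right)} = - \frac{1}{2} + \frac{a 3 - a}{8} = - \frac{1}{2} + \frac{3 a - a}{8} = - \frac{1}{2} + \frac{2 a}{8} = - \frac{1}{2} + \frac{a}{4}$)
$M{\left(t \right)} = 81 + t - \frac{t^{2}}{4}$ ($M{\left(t \right)} = 82 - \left(- \frac{1}{2} + \frac{\left(t^{2} - 4 t\right) + 6}{4}\right) = 82 - \left(- \frac{1}{2} + \frac{6 + t^{2} - 4 t}{4}\right) = 82 - \left(- \frac{1}{2} + \left(\frac{3}{2} - t + \frac{t^{2}}{4}\right)\right) = 82 - \left(1 - t + \frac{t^{2}}{4}\right) = 81 + t - \frac{t^{2}}{4}$)
$\left(M{\left(21 \right)} + \left(10907 + 21208\right)\right) \left(34875 + 36891\right) = \left(\left(81 + 21 - \frac{21^{2}}{4}\right) + \left(10907 + 21208\right)\right) \left(34875 + 36891\right) = \left(\left(81 + 21 - \frac{441}{4}\right) + 32115\right) 71766 = \left(- \frac{33}{4} + 32115\right) 71766 = \frac{128427}{4} \cdot 71766 = \frac{4608346041}{2}$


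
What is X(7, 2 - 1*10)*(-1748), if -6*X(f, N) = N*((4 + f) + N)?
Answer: -6992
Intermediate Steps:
X(f, N) = -N*(4 + N + f)/6 (X(f, N) = -N*((4 + f) + N)/6 = -N*(4 + N + f)/6)
X(7, 2 - 1*10)*(-1748) = -(2 - 1*10)*(4 + (2 - 1*10) + 7)/6*(-1748) = -(2 - 10)*(4 + (2 - 10) + 7)/6*(-1748) = -⅙*(-8)*(4 - 8 + 7)*(-1748) = -⅙*(-8)*3*(-1748) = 4*(-1748) = -6992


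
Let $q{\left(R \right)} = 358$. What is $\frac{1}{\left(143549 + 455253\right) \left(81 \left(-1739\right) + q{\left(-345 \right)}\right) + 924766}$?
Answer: $- \frac{1}{84131355036} \approx -1.1886 \cdot 10^{-11}$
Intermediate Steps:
$\frac{1}{\left(143549 + 455253\right) \left(81 \left(-1739\right) + q{\left(-345 \right)}\right) + 924766} = \frac{1}{\left(143549 + 455253\right) \left(81 \left(-1739\right) + 358\right) + 924766} = \frac{1}{598802 \left(-140859 + 358\right) + 924766} = \frac{1}{598802 \left(-140501\right) + 924766} = \frac{1}{-84132279802 + 924766} = \frac{1}{-84131355036} = - \frac{1}{84131355036}$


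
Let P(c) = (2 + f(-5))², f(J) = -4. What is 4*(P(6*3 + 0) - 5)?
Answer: -4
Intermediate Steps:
P(c) = 4 (P(c) = (2 - 4)² = (-2)² = 4)
4*(P(6*3 + 0) - 5) = 4*(4 - 5) = 4*(-1) = -4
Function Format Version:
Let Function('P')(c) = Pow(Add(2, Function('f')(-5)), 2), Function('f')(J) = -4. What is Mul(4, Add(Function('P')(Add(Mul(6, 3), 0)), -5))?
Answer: -4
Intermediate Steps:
Function('P')(c) = 4 (Function('P')(c) = Pow(Add(2, -4), 2) = Pow(-2, 2) = 4)
Mul(4, Add(Function('P')(Add(Mul(6, 3), 0)), -5)) = Mul(4, Add(4, -5)) = Mul(4, -1) = -4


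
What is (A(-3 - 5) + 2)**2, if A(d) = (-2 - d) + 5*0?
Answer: 64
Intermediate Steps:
A(d) = -2 - d (A(d) = (-2 - d) + 0 = -2 - d)
(A(-3 - 5) + 2)**2 = ((-2 - (-3 - 5)) + 2)**2 = ((-2 - 1*(-8)) + 2)**2 = ((-2 + 8) + 2)**2 = (6 + 2)**2 = 8**2 = 64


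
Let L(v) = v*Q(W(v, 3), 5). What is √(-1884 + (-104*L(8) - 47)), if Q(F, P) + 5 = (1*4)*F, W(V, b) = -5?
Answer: √18869 ≈ 137.36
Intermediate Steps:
Q(F, P) = -5 + 4*F (Q(F, P) = -5 + (1*4)*F = -5 + 4*F)
L(v) = -25*v (L(v) = v*(-5 + 4*(-5)) = v*(-5 - 20) = v*(-25) = -25*v)
√(-1884 + (-104*L(8) - 47)) = √(-1884 + (-(-2600)*8 - 47)) = √(-1884 + (-104*(-200) - 47)) = √(-1884 + (20800 - 47)) = √(-1884 + 20753) = √18869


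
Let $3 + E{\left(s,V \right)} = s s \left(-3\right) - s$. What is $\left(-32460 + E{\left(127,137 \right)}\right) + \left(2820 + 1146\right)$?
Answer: $-77011$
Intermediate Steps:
$E{\left(s,V \right)} = -3 - s - 3 s^{2}$ ($E{\left(s,V \right)} = -3 - \left(s - s s \left(-3\right)\right) = -3 + \left(s^{2} \left(-3\right) - s\right) = -3 - \left(s + 3 s^{2}\right) = -3 - s - 3 s^{2}$)
$\left(-32460 + E{\left(127,137 \right)}\right) + \left(2820 + 1146\right) = \left(-32460 - \left(130 + 48387\right)\right) + \left(2820 + 1146\right) = \left(-32460 - 48517\right) + 3966 = -80977 + 3966 = -77011$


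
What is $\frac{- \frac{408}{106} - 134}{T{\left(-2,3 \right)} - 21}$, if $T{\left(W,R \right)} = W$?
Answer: $\frac{7306}{1219} \approx 5.9934$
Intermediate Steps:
$\frac{- \frac{408}{106} - 134}{T{\left(-2,3 \right)} - 21} = \frac{- \frac{408}{106} - 134}{-2 - 21} = \frac{\left(-408\right) \frac{1}{106} - 134}{-23} = \left(- \frac{204}{53} - 134\right) \left(- \frac{1}{23}\right) = \left(- \frac{7306}{53}\right) \left(- \frac{1}{23}\right) = \frac{7306}{1219}$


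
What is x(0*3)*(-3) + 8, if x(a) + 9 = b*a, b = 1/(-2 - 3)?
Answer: 35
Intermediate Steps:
b = -1/5 (b = 1/(-5) = -1/5 ≈ -0.20000)
x(a) = -9 - a/5
x(0*3)*(-3) + 8 = (-9 - 0*3)*(-3) + 8 = (-9 - 1/5*0)*(-3) + 8 = (-9 + 0)*(-3) + 8 = -9*(-3) + 8 = 27 + 8 = 35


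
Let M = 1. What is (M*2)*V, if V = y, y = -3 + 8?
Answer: 10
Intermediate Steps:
y = 5
V = 5
(M*2)*V = (1*2)*5 = 2*5 = 10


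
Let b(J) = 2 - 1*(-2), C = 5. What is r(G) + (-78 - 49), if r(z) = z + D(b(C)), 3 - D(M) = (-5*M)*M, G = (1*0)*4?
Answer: -44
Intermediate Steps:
G = 0 (G = 0*4 = 0)
b(J) = 4 (b(J) = 2 + 2 = 4)
D(M) = 3 + 5*M**2 (D(M) = 3 - (-5*M)*M = 3 - (-5)*M**2 = 3 + 5*M**2)
r(z) = 83 + z (r(z) = z + (3 + 5*4**2) = z + (3 + 5*16) = z + (3 + 80) = z + 83 = 83 + z)
r(G) + (-78 - 49) = (83 + 0) + (-78 - 49) = 83 - 127 = -44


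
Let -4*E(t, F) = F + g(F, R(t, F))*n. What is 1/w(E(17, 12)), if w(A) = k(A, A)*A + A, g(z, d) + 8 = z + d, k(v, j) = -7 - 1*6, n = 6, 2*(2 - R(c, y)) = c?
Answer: -1/9 ≈ -0.11111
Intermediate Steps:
R(c, y) = 2 - c/2
k(v, j) = -13 (k(v, j) = -7 - 6 = -13)
g(z, d) = -8 + d + z (g(z, d) = -8 + (z + d) = -8 + (d + z) = -8 + d + z)
E(t, F) = 9 - 7*F/4 + 3*t/4 (E(t, F) = -(F + (-8 + (2 - t/2) + F)*6)/4 = -(F + (-6 + F - t/2)*6)/4 = -(F + (-36 - 3*t + 6*F))/4 = -(-36 - 3*t + 7*F)/4 = 9 - 7*F/4 + 3*t/4)
w(A) = -12*A (w(A) = -13*A + A = -12*A)
1/w(E(17, 12)) = 1/(-12*(9 - 7/4*12 + (3/4)*17)) = 1/(-12*(9 - 21 + 51/4)) = 1/(-12*3/4) = 1/(-9) = -1/9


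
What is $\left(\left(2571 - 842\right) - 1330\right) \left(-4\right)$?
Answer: $-1596$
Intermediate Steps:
$\left(\left(2571 - 842\right) - 1330\right) \left(-4\right) = \left(1729 - 1330\right) \left(-4\right) = 399 \left(-4\right) = -1596$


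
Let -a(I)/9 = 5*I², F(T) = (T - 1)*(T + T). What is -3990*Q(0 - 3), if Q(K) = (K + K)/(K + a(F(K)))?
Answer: -7980/8641 ≈ -0.92350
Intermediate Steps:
F(T) = 2*T*(-1 + T) (F(T) = (-1 + T)*(2*T) = 2*T*(-1 + T))
a(I) = -45*I²
Q(K) = 2*K/(K - 180*K²*(-1 + K)²) (Q(K) = (K + K)/(K - 45*4*K²*(-1 + K)²) = (2*K)/(K - 180*K²*(-1 + K)²) = 2*K/(K - 180*K²*(-1 + K)²))
-3990*Q(0 - 3) = -(-7980)/(-1 + 180*(0 - 3)*(-1 + (0 - 3))²) = -(-7980)/(-1 + 180*(-3)*(-1 - 3)²) = -(-7980)/(-1 + 180*(-3)*(-4)²) = -(-7980)/(-1 + 180*(-3)*16) = -(-7980)/(-1 - 8640) = -(-7980)/(-8641) = -(-7980)*(-1)/8641 = -3990*2/8641 = -7980/8641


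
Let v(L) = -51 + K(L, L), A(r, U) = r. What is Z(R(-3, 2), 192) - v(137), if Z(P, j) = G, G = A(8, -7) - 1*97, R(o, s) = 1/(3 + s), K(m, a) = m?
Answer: -175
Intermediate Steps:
G = -89 (G = 8 - 1*97 = 8 - 97 = -89)
v(L) = -51 + L
Z(P, j) = -89
Z(R(-3, 2), 192) - v(137) = -89 - (-51 + 137) = -89 - 1*86 = -89 - 86 = -175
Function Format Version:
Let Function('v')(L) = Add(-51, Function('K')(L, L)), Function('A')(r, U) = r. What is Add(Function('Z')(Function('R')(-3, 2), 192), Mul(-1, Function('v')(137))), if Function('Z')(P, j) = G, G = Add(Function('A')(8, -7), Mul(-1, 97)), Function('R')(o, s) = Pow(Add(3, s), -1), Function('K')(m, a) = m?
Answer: -175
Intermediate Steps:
G = -89 (G = Add(8, Mul(-1, 97)) = Add(8, -97) = -89)
Function('v')(L) = Add(-51, L)
Function('Z')(P, j) = -89
Add(Function('Z')(Function('R')(-3, 2), 192), Mul(-1, Function('v')(137))) = Add(-89, Mul(-1, Add(-51, 137))) = Add(-89, Mul(-1, 86)) = Add(-89, -86) = -175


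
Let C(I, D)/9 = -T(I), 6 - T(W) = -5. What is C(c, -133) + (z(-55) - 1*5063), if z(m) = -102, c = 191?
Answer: -5264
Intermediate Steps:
T(W) = 11 (T(W) = 6 - 1*(-5) = 6 + 5 = 11)
C(I, D) = -99 (C(I, D) = 9*(-1*11) = 9*(-11) = -99)
C(c, -133) + (z(-55) - 1*5063) = -99 + (-102 - 1*5063) = -99 + (-102 - 5063) = -99 - 5165 = -5264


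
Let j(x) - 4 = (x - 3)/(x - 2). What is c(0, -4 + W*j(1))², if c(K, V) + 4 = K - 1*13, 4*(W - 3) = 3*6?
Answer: 289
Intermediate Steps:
W = 15/2 (W = 3 + (3*6)/4 = 3 + (¼)*18 = 3 + 9/2 = 15/2 ≈ 7.5000)
j(x) = 4 + (-3 + x)/(-2 + x) (j(x) = 4 + (x - 3)/(x - 2) = 4 + (-3 + x)/(-2 + x))
c(K, V) = -17 + K (c(K, V) = -4 + (K - 1*13) = -4 + (K - 13) = -4 + (-13 + K) = -17 + K)
c(0, -4 + W*j(1))² = (-17 + 0)² = (-17)² = 289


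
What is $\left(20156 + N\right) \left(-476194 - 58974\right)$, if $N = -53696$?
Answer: $17949534720$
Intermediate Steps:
$\left(20156 + N\right) \left(-476194 - 58974\right) = \left(20156 - 53696\right) \left(-476194 - 58974\right) = \left(-33540\right) \left(-535168\right) = 17949534720$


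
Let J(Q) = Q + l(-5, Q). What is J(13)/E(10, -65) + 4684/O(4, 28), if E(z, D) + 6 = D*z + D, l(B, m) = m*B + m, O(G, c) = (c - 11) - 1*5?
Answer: 844408/2163 ≈ 390.39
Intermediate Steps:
O(G, c) = -16 + c (O(G, c) = (-11 + c) - 5 = -16 + c)
l(B, m) = m + B*m (l(B, m) = B*m + m = m + B*m)
E(z, D) = -6 + D + D*z (E(z, D) = -6 + (D*z + D) = -6 + (D + D*z) = -6 + D + D*z)
J(Q) = -3*Q (J(Q) = Q + Q*(1 - 5) = Q + Q*(-4) = Q - 4*Q = -3*Q)
J(13)/E(10, -65) + 4684/O(4, 28) = (-3*13)/(-6 - 65 - 65*10) + 4684/(-16 + 28) = -39/(-6 - 65 - 650) + 4684/12 = -39/(-721) + 4684*(1/12) = -39*(-1/721) + 1171/3 = 39/721 + 1171/3 = 844408/2163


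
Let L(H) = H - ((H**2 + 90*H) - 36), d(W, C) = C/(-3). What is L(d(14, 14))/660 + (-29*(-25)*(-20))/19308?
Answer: -478553/4778730 ≈ -0.10014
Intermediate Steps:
d(W, C) = -C/3 (d(W, C) = C*(-1/3) = -C/3)
L(H) = 36 - H**2 - 89*H (L(H) = H - (-36 + H**2 + 90*H) = H + (36 - H**2 - 90*H) = 36 - H**2 - 89*H)
L(d(14, 14))/660 + (-29*(-25)*(-20))/19308 = (36 - (-1/3*14)**2 - (-89)*14/3)/660 + (-29*(-25)*(-20))/19308 = (36 - (-14/3)**2 - 89*(-14/3))*(1/660) + (725*(-20))*(1/19308) = (36 - 1*196/9 + 1246/3)*(1/660) - 14500*1/19308 = (36 - 196/9 + 1246/3)*(1/660) - 3625/4827 = (3866/9)*(1/660) - 3625/4827 = 1933/2970 - 3625/4827 = -478553/4778730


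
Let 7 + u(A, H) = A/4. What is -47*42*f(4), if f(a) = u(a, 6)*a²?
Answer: 189504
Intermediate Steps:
u(A, H) = -7 + A/4
f(a) = a²*(-7 + a/4) (f(a) = (-7 + a/4)*a² = a²*(-7 + a/4))
-47*42*f(4) = -47*42*(¼)*4²*(-28 + 4) = -1974*(¼)*16*(-24) = -1974*(-96) = -1*(-189504) = 189504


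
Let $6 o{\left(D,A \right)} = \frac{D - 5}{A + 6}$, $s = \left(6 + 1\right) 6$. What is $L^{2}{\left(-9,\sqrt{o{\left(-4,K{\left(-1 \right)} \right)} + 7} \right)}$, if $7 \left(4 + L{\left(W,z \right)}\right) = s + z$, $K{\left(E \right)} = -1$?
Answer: $\frac{\left(140 + \sqrt{670}\right)^{2}}{4900} \approx 5.6158$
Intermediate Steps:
$s = 42$ ($s = 7 \cdot 6 = 42$)
$o{\left(D,A \right)} = \frac{-5 + D}{6 \left(6 + A\right)}$ ($o{\left(D,A \right)} = \frac{\left(D - 5\right) \frac{1}{A + 6}}{6} = \frac{\left(-5 + D\right) \frac{1}{6 + A}}{6} = \frac{\frac{1}{6 + A} \left(-5 + D\right)}{6} = \frac{-5 + D}{6 \left(6 + A\right)}$)
$L{\left(W,z \right)} = 2 + \frac{z}{7}$ ($L{\left(W,z \right)} = -4 + \frac{42 + z}{7} = -4 + \left(6 + \frac{z}{7}\right) = 2 + \frac{z}{7}$)
$L^{2}{\left(-9,\sqrt{o{\left(-4,K{\left(-1 \right)} \right)} + 7} \right)} = \left(2 + \frac{\sqrt{\frac{-5 - 4}{6 \left(6 - 1\right)} + 7}}{7}\right)^{2} = \left(2 + \frac{\sqrt{\frac{1}{6} \cdot \frac{1}{5} \left(-9\right) + 7}}{7}\right)^{2} = \left(2 + \frac{\sqrt{- \frac{3}{10} + 7}}{7}\right)^{2} = \left(2 + \frac{\sqrt{\frac{67}{10}}}{7}\right)^{2} = \left(2 + \frac{\frac{1}{10} \sqrt{670}}{7}\right)^{2} = \left(2 + \frac{\sqrt{670}}{70}\right)^{2}$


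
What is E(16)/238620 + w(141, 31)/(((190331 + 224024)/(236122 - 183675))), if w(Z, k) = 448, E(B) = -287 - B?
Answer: 373770070477/6591559340 ≈ 56.704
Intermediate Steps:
E(16)/238620 + w(141, 31)/(((190331 + 224024)/(236122 - 183675))) = (-287 - 1*16)/238620 + 448/(((190331 + 224024)/(236122 - 183675))) = (-287 - 16)*(1/238620) + 448/((414355/52447)) = -303*1/238620 + 448/((414355*(1/52447))) = -101/79540 + 448/(414355/52447) = -101/79540 + 448*(52447/414355) = -101/79540 + 23496256/414355 = 373770070477/6591559340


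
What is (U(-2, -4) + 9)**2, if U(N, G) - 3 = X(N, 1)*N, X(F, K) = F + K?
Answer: 196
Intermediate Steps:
U(N, G) = 3 + N*(1 + N) (U(N, G) = 3 + (N + 1)*N = 3 + (1 + N)*N = 3 + N*(1 + N))
(U(-2, -4) + 9)**2 = ((3 - 2*(1 - 2)) + 9)**2 = ((3 - 2*(-1)) + 9)**2 = ((3 + 2) + 9)**2 = (5 + 9)**2 = 14**2 = 196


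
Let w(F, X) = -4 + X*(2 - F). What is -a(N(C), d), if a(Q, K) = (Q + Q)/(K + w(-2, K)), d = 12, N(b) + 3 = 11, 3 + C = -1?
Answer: -2/7 ≈ -0.28571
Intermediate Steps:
C = -4 (C = -3 - 1 = -4)
N(b) = 8 (N(b) = -3 + 11 = 8)
a(Q, K) = 2*Q/(-4 + 5*K) (a(Q, K) = (Q + Q)/(K + (-4 + 2*K - 1*(-2)*K)) = (2*Q)/(K + (-4 + 2*K + 2*K)) = (2*Q)/(K + (-4 + 4*K)) = (2*Q)/(-4 + 5*K) = 2*Q/(-4 + 5*K))
-a(N(C), d) = -2*8/(-4 + 5*12) = -2*8/(-4 + 60) = -2*8/56 = -1*2/7 = -2/7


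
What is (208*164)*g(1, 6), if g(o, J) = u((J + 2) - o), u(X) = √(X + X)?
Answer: 34112*√14 ≈ 1.2764e+5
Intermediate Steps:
u(X) = √2*√X (u(X) = √(2*X) = √2*√X)
g(o, J) = √2*√(2 + J - o) (g(o, J) = √2*√((J + 2) - o) = √2*√((2 + J) - o) = √2*√(2 + J - o))
(208*164)*g(1, 6) = (208*164)*√(4 - 2*1 + 2*6) = 34112*√(4 - 2 + 12) = 34112*√14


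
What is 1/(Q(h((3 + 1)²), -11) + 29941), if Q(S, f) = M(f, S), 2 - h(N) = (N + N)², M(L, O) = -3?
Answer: 1/29938 ≈ 3.3402e-5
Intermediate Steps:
h(N) = 2 - 4*N² (h(N) = 2 - (N + N)² = 2 - (2*N)² = 2 - 4*N²)
Q(S, f) = -3
1/(Q(h((3 + 1)²), -11) + 29941) = 1/(-3 + 29941) = 1/29938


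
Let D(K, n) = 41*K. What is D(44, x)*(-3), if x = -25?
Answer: -5412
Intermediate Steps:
D(44, x)*(-3) = (41*44)*(-3) = 1804*(-3) = -5412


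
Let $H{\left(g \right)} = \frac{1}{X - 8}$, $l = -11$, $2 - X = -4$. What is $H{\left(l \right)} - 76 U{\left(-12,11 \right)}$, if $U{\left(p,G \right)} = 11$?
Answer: $- \frac{1673}{2} \approx -836.5$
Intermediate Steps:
$X = 6$ ($X = 2 - -4 = 2 + 4 = 6$)
$H{\left(g \right)} = - \frac{1}{2}$ ($H{\left(g \right)} = \frac{1}{6 - 8} = \frac{1}{-2} = - \frac{1}{2}$)
$H{\left(l \right)} - 76 U{\left(-12,11 \right)} = - \frac{1}{2} - 836 = - \frac{1673}{2}$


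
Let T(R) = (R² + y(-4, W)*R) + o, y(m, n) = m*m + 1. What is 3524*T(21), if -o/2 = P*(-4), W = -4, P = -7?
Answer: 2614808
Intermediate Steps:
o = -56 (o = -(-14)*(-4) = -2*28 = -56)
y(m, n) = 1 + m² (y(m, n) = m² + 1 = 1 + m²)
T(R) = -56 + R² + 17*R (T(R) = (R² + (1 + (-4)²)*R) - 56 = (R² + (1 + 16)*R) - 56 = (R² + 17*R) - 56 = -56 + R² + 17*R)
3524*T(21) = 3524*(-56 + 21² + 17*21) = 3524*(-56 + 441 + 357) = 3524*742 = 2614808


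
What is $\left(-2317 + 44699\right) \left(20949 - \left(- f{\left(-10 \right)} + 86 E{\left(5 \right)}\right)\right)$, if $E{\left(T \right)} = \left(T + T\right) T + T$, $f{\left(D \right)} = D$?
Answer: $686969838$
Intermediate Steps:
$E{\left(T \right)} = T + 2 T^{2}$ ($E{\left(T \right)} = 2 T T + T = 2 T^{2} + T = T + 2 T^{2}$)
$\left(-2317 + 44699\right) \left(20949 - \left(- f{\left(-10 \right)} + 86 E{\left(5 \right)}\right)\right) = \left(-2317 + 44699\right) \left(20949 - \left(10 + 86 \cdot 5 \left(1 + 2 \cdot 5\right)\right)\right) = 42382 \left(20949 - \left(10 + 86 \cdot 5 \left(1 + 10\right)\right)\right) = 42382 \left(20949 - \left(10 + 86 \cdot 5 \cdot 11\right)\right) = 42382 \left(20949 - 4740\right) = 42382 \cdot 16209 = 686969838$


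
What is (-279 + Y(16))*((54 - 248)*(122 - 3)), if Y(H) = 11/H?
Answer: 51400979/8 ≈ 6.4251e+6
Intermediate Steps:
(-279 + Y(16))*((54 - 248)*(122 - 3)) = (-279 + 11/16)*((54 - 248)*(122 - 3)) = (-279 + 11*(1/16))*(-194*119) = (-279 + 11/16)*(-23086) = -4453/16*(-23086) = 51400979/8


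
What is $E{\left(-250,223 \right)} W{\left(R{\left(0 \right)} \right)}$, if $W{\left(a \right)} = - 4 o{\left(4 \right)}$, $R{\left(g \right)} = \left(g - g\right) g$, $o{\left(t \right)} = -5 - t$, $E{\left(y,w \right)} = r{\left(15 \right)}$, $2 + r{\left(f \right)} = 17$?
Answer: $540$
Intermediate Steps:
$r{\left(f \right)} = 15$ ($r{\left(f \right)} = -2 + 17 = 15$)
$E{\left(y,w \right)} = 15$
$R{\left(g \right)} = 0$ ($R{\left(g \right)} = 0 g = 0$)
$W{\left(a \right)} = 36$ ($W{\left(a \right)} = - 4 \left(-5 - 4\right) = \left(-4\right) \left(-9\right) = 36$)
$E{\left(-250,223 \right)} W{\left(R{\left(0 \right)} \right)} = 15 \cdot 36 = 540$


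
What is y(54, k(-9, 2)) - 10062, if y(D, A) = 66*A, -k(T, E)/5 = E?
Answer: -10722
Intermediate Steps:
k(T, E) = -5*E
y(54, k(-9, 2)) - 10062 = 66*(-5*2) - 10062 = 66*(-10) - 10062 = -660 - 10062 = -10722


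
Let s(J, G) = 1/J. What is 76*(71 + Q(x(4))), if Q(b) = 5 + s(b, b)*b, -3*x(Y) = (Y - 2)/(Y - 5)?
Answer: 5852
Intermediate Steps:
x(Y) = -(-2 + Y)/(3*(-5 + Y)) (x(Y) = -(Y - 2)/(3*(Y - 5)) = -(-2 + Y)/(3*(-5 + Y)))
Q(b) = 6 (Q(b) = 5 + b/b = 5 + 1 = 6)
76*(71 + Q(x(4))) = 76*(71 + 6) = 76*77 = 5852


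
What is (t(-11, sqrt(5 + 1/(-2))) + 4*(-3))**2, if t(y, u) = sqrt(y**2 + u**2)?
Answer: (24 - sqrt(502))**2/4 ≈ 0.63572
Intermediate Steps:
t(y, u) = sqrt(u**2 + y**2)
(t(-11, sqrt(5 + 1/(-2))) + 4*(-3))**2 = (sqrt((sqrt(5 + 1/(-2)))**2 + (-11)**2) + 4*(-3))**2 = (sqrt((sqrt(5 - 1/2))**2 + 121) - 12)**2 = (sqrt((sqrt(9/2))**2 + 121) - 12)**2 = (sqrt((3*sqrt(2)/2)**2 + 121) - 12)**2 = (sqrt(9/2 + 121) - 12)**2 = (sqrt(251/2) - 12)**2 = (sqrt(502)/2 - 12)**2 = (-12 + sqrt(502)/2)**2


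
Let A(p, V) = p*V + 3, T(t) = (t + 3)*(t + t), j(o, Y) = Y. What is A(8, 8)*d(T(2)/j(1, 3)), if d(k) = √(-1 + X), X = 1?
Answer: 0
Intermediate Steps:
T(t) = 2*t*(3 + t) (T(t) = (3 + t)*(2*t) = 2*t*(3 + t))
A(p, V) = 3 + V*p (A(p, V) = V*p + 3 = 3 + V*p)
d(k) = 0 (d(k) = √(-1 + 1) = √0 = 0)
A(8, 8)*d(T(2)/j(1, 3)) = (3 + 8*8)*0 = (3 + 64)*0 = 67*0 = 0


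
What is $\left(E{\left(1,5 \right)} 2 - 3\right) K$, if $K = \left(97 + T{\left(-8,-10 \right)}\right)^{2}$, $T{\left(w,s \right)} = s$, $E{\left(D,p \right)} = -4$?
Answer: $-83259$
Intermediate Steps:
$K = 7569$ ($K = \left(97 - 10\right)^{2} = 87^{2} = 7569$)
$\left(E{\left(1,5 \right)} 2 - 3\right) K = \left(\left(-4\right) 2 - 3\right) 7569 = \left(-8 - 3\right) 7569 = \left(-11\right) 7569 = -83259$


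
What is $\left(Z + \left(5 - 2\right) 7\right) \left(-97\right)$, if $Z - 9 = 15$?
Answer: $-4365$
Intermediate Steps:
$Z = 24$ ($Z = 9 + 15 = 24$)
$\left(Z + \left(5 - 2\right) 7\right) \left(-97\right) = \left(24 + \left(5 - 2\right) 7\right) \left(-97\right) = \left(24 + 3 \cdot 7\right) \left(-97\right) = \left(24 + 21\right) \left(-97\right) = 45 \left(-97\right) = -4365$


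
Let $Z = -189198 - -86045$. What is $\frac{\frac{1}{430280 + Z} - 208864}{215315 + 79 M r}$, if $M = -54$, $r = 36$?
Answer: $- \frac{68325053727}{20196493853} \approx -3.383$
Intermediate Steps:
$Z = -103153$ ($Z = -189198 + 86045 = -103153$)
$\frac{\frac{1}{430280 + Z} - 208864}{215315 + 79 M r} = \frac{\frac{1}{430280 - 103153} - 208864}{215315 + 79 \left(-54\right) 36} = \frac{\frac{1}{327127} - 208864}{215315 - 153576} = - \frac{68325053727}{327127 \cdot 61739} = \left(- \frac{68325053727}{327127}\right) \frac{1}{61739} = - \frac{68325053727}{20196493853}$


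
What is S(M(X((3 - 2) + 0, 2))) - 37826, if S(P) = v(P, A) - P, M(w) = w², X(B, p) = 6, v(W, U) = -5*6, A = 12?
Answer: -37892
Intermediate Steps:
v(W, U) = -30
S(P) = -30 - P
S(M(X((3 - 2) + 0, 2))) - 37826 = (-30 - 1*6²) - 37826 = (-30 - 1*36) - 37826 = (-30 - 36) - 37826 = -66 - 37826 = -37892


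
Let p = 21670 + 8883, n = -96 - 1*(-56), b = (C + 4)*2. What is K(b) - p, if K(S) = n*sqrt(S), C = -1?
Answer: -30553 - 40*sqrt(6) ≈ -30651.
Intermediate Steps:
b = 6 (b = (-1 + 4)*2 = 3*2 = 6)
n = -40 (n = -96 + 56 = -40)
p = 30553
K(S) = -40*sqrt(S)
K(b) - p = -40*sqrt(6) - 1*30553 = -40*sqrt(6) - 30553 = -30553 - 40*sqrt(6)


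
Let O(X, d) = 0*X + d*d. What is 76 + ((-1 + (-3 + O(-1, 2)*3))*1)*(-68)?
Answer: -468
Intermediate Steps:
O(X, d) = d² (O(X, d) = 0 + d² = d²)
76 + ((-1 + (-3 + O(-1, 2)*3))*1)*(-68) = 76 + ((-1 + (-3 + 2²*3))*1)*(-68) = 76 + ((-1 + (-3 + 4*3))*1)*(-68) = 76 + ((-1 + (-3 + 12))*1)*(-68) = 76 + ((-1 + 9)*1)*(-68) = 76 + (8*1)*(-68) = 76 + 8*(-68) = 76 - 544 = -468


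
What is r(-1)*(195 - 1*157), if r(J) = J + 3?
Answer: 76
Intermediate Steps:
r(J) = 3 + J
r(-1)*(195 - 1*157) = (3 - 1)*(195 - 1*157) = 2*(195 - 157) = 2*38 = 76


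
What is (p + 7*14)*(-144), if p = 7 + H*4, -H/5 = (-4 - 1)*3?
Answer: -58320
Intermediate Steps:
H = 75 (H = -5*(-4 - 1)*3 = -(-25)*3 = -5*(-15) = 75)
p = 307 (p = 7 + 75*4 = 7 + 300 = 307)
(p + 7*14)*(-144) = (307 + 7*14)*(-144) = (307 + 98)*(-144) = 405*(-144) = -58320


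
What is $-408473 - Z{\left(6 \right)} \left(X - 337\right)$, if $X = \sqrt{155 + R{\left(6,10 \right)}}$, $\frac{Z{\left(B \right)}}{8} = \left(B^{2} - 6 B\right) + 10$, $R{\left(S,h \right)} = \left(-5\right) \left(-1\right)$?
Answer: $-381513 - 320 \sqrt{10} \approx -3.8253 \cdot 10^{5}$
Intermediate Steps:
$R{\left(S,h \right)} = 5$
$Z{\left(B \right)} = 80 - 48 B + 8 B^{2}$ ($Z{\left(B \right)} = 8 \left(\left(B^{2} - 6 B\right) + 10\right) = 8 \left(10 + B^{2} - 6 B\right) = 80 - 48 B + 8 B^{2}$)
$X = 4 \sqrt{10}$ ($X = \sqrt{155 + 5} = \sqrt{160} = 4 \sqrt{10} \approx 12.649$)
$-408473 - Z{\left(6 \right)} \left(X - 337\right) = -408473 - \left(80 - 288 + 8 \cdot 6^{2}\right) \left(4 \sqrt{10} - 337\right) = -408473 - \left(80 - 288 + 8 \cdot 36\right) \left(-337 + 4 \sqrt{10}\right) = -408473 - \left(80 - 288 + 288\right) \left(-337 + 4 \sqrt{10}\right) = -408473 - 80 \left(-337 + 4 \sqrt{10}\right) = -408473 - \left(-26960 + 320 \sqrt{10}\right) = -408473 + \left(26960 - 320 \sqrt{10}\right) = -381513 - 320 \sqrt{10}$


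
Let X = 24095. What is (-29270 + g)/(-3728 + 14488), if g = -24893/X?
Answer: -705285543/259262200 ≈ -2.7204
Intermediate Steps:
g = -24893/24095 ≈ -1.0331
(-29270 + g)/(-3728 + 14488) = (-29270 - 24893/24095)/(-3728 + 14488) = -705285543/24095/10760 = -705285543/24095*1/10760 = -705285543/259262200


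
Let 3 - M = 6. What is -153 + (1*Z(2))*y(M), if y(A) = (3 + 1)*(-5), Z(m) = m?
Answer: -193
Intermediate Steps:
M = -3 (M = 3 - 1*6 = 3 - 6 = -3)
y(A) = -20 (y(A) = 4*(-5) = -20)
-153 + (1*Z(2))*y(M) = -153 + (1*2)*(-20) = -153 + 2*(-20) = -153 - 40 = -193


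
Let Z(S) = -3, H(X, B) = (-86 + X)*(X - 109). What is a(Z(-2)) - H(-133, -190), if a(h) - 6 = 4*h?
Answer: -53004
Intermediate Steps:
H(X, B) = (-109 + X)*(-86 + X) (H(X, B) = (-86 + X)*(-109 + X) = (-109 + X)*(-86 + X))
a(h) = 6 + 4*h
a(Z(-2)) - H(-133, -190) = (6 + 4*(-3)) - (9374 + (-133)**2 - 195*(-133)) = (6 - 12) - (9374 + 17689 + 25935) = -6 - 1*52998 = -6 - 52998 = -53004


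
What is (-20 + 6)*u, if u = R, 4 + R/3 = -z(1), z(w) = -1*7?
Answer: -126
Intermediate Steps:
z(w) = -7
R = 9 (R = -12 + 3*(-1*(-7)) = -12 + 3*7 = -12 + 21 = 9)
u = 9
(-20 + 6)*u = (-20 + 6)*9 = -14*9 = -126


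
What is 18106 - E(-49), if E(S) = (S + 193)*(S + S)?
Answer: 32218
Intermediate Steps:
E(S) = 2*S*(193 + S) (E(S) = (193 + S)*(2*S) = 2*S*(193 + S))
18106 - E(-49) = 18106 - 2*(-49)*(193 - 49) = 18106 - 2*(-49)*144 = 18106 - 1*(-14112) = 18106 + 14112 = 32218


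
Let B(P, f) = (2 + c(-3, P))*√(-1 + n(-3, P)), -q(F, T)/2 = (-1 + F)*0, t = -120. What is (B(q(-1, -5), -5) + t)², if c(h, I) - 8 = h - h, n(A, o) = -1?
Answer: 14200 - 2400*I*√2 ≈ 14200.0 - 3394.1*I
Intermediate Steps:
c(h, I) = 8 (c(h, I) = 8 + (h - h) = 8 + 0 = 8)
q(F, T) = 0 (q(F, T) = -2*(-1 + F)*0 = -2*0 = 0)
B(P, f) = 10*I*√2 (B(P, f) = (2 + 8)*√(-1 - 1) = 10*√(-2) = 10*(I*√2) = 10*I*√2)
(B(q(-1, -5), -5) + t)² = (10*I*√2 - 120)² = (-120 + 10*I*√2)²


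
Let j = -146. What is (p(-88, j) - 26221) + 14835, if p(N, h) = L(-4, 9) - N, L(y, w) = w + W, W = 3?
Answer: -11286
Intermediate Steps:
L(y, w) = 3 + w (L(y, w) = w + 3 = 3 + w)
p(N, h) = 12 - N (p(N, h) = (3 + 9) - N = 12 - N)
(p(-88, j) - 26221) + 14835 = ((12 - 1*(-88)) - 26221) + 14835 = ((12 + 88) - 26221) + 14835 = (100 - 26221) + 14835 = -26121 + 14835 = -11286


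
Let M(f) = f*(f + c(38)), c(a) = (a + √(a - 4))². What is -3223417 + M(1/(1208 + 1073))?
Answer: -16771309566418/5202961 + 76*√34/2281 ≈ -3.2234e+6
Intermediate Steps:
c(a) = (a + √(-4 + a))²
M(f) = f*(f + (38 + √34)²) (M(f) = f*(f + (38 + √(-4 + 38))²) = f*(f + (38 + √34)²))
-3223417 + M(1/(1208 + 1073)) = -3223417 + (1/(1208 + 1073) + (38 + √34)²)/(1208 + 1073) = -3223417 + (1/2281 + (38 + √34)²)/2281 = -3223417 + (1/5202961 + (38 + √34)²/2281) = -16771312937736/5202961 + (38 + √34)²/2281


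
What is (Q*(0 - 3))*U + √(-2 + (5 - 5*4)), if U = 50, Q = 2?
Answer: -300 + I*√17 ≈ -300.0 + 4.1231*I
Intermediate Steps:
(Q*(0 - 3))*U + √(-2 + (5 - 5*4)) = (2*(0 - 3))*50 + √(-2 + (5 - 5*4)) = (2*(-3))*50 + √(-2 + (5 - 20)) = -6*50 + √(-2 - 15) = -300 + √(-17) = -300 + I*√17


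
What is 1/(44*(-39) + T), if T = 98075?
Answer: 1/96359 ≈ 1.0378e-5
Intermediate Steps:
1/(44*(-39) + T) = 1/(44*(-39) + 98075) = 1/(-1716 + 98075) = 1/96359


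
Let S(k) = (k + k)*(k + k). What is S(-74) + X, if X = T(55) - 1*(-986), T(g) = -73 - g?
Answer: 22762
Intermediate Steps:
S(k) = 4*k² (S(k) = (2*k)*(2*k) = 4*k²)
X = 858 (X = (-73 - 1*55) - 1*(-986) = (-73 - 55) + 986 = -128 + 986 = 858)
S(-74) + X = 4*(-74)² + 858 = 4*5476 + 858 = 21904 + 858 = 22762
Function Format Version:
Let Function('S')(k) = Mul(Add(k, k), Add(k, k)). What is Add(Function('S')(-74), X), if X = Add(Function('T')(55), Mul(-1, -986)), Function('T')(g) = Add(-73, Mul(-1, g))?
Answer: 22762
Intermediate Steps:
Function('S')(k) = Mul(4, Pow(k, 2)) (Function('S')(k) = Mul(Mul(2, k), Mul(2, k)) = Mul(4, Pow(k, 2)))
X = 858 (X = Add(Add(-73, Mul(-1, 55)), Mul(-1, -986)) = Add(Add(-73, -55), 986) = Add(-128, 986) = 858)
Add(Function('S')(-74), X) = Add(Mul(4, Pow(-74, 2)), 858) = Add(Mul(4, 5476), 858) = Add(21904, 858) = 22762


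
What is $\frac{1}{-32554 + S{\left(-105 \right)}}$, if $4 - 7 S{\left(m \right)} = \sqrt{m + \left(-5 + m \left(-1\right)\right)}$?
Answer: $- \frac{227874}{7418079983} + \frac{i \sqrt{5}}{7418079983} \approx -3.0719 \cdot 10^{-5} + 3.0143 \cdot 10^{-10} i$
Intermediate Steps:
$S{\left(m \right)} = \frac{4}{7} - \frac{i \sqrt{5}}{7}$ ($S{\left(m \right)} = \frac{4}{7} - \frac{\sqrt{m + \left(-5 + m \left(-1\right)\right)}}{7} = \frac{4}{7} - \frac{\sqrt{m - \left(5 + m\right)}}{7} = \frac{4}{7} - \frac{\sqrt{-5}}{7} = \frac{4}{7} - \frac{i \sqrt{5}}{7}$)
$\frac{1}{-32554 + S{\left(-105 \right)}} = \frac{1}{-32554 + \left(\frac{4}{7} - \frac{i \sqrt{5}}{7}\right)} = \frac{1}{- \frac{227874}{7} - \frac{i \sqrt{5}}{7}}$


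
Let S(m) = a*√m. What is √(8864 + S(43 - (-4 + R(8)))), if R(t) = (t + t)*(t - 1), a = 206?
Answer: √(8864 + 206*I*√65) ≈ 94.557 + 8.7821*I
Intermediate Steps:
R(t) = 2*t*(-1 + t) (R(t) = (2*t)*(-1 + t) = 2*t*(-1 + t))
S(m) = 206*√m
√(8864 + S(43 - (-4 + R(8)))) = √(8864 + 206*√(43 - (-4 + 2*8*(-1 + 8)))) = √(8864 + 206*√(43 - (-4 + 2*8*7))) = √(8864 + 206*√(43 - (-4 + 112))) = √(8864 + 206*√(43 - 1*108)) = √(8864 + 206*√(43 - 108)) = √(8864 + 206*√(-65)) = √(8864 + 206*(I*√65)) = √(8864 + 206*I*√65)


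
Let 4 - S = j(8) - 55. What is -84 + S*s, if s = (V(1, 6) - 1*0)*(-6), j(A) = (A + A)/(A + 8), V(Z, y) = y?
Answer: -2172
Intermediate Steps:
j(A) = 2*A/(8 + A) (j(A) = (2*A)/(8 + A) = 2*A/(8 + A))
s = -36 (s = (6 - 1*0)*(-6) = (6 + 0)*(-6) = 6*(-6) = -36)
S = 58 (S = 4 - (2*8/(8 + 8) - 55) = 4 - (2*8/16 - 55) = 4 - (2*8*(1/16) - 55) = 4 - (1 - 55) = 4 - 1*(-54) = 4 + 54 = 58)
-84 + S*s = -84 + 58*(-36) = -84 - 2088 = -2172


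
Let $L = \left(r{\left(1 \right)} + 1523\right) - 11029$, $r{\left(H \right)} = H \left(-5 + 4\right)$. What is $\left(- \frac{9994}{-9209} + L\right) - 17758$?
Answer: $- \frac{251073391}{9209} \approx -27264.0$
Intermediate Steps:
$r{\left(H \right)} = - H$ ($r{\left(H \right)} = H \left(-1\right) = - H$)
$L = -9507$ ($L = \left(\left(-1\right) 1 + 1523\right) - 11029 = \left(-1 + 1523\right) - 11029 = 1522 - 11029 = -9507$)
$\left(- \frac{9994}{-9209} + L\right) - 17758 = \left(- \frac{9994}{-9209} - 9507\right) - 17758 = \left(\left(-9994\right) \left(- \frac{1}{9209}\right) - 9507\right) - 17758 = \left(\frac{9994}{9209} - 9507\right) - 17758 = - \frac{87539969}{9209} - 17758 = - \frac{251073391}{9209}$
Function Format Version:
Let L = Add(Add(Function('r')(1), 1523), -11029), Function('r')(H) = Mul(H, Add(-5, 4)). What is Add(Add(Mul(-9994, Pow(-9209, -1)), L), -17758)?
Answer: Rational(-251073391, 9209) ≈ -27264.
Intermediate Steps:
Function('r')(H) = Mul(-1, H) (Function('r')(H) = Mul(H, -1) = Mul(-1, H))
L = -9507 (L = Add(Add(Mul(-1, 1), 1523), -11029) = Add(Add(-1, 1523), -11029) = Add(1522, -11029) = -9507)
Add(Add(Mul(-9994, Pow(-9209, -1)), L), -17758) = Add(Add(Mul(-9994, Pow(-9209, -1)), -9507), -17758) = Add(Add(Mul(-9994, Rational(-1, 9209)), -9507), -17758) = Add(Add(Rational(9994, 9209), -9507), -17758) = Add(Rational(-87539969, 9209), -17758) = Rational(-251073391, 9209)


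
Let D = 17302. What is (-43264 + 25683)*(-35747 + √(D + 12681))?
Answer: 628468007 - 17581*√29983 ≈ 6.2542e+8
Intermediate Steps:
(-43264 + 25683)*(-35747 + √(D + 12681)) = (-43264 + 25683)*(-35747 + √(17302 + 12681)) = -17581*(-35747 + √29983) = 628468007 - 17581*√29983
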